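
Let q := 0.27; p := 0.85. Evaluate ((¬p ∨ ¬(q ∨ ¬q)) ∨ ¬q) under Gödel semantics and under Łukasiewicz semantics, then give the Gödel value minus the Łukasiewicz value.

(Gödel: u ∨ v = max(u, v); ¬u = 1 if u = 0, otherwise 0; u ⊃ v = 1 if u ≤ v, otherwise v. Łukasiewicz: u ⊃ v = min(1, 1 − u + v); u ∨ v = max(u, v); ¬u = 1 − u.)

Gödel evaluation:
  ¬p: Gödel ¬ of 0.85 = 0 (operand ≠ 0)
  ¬q: Gödel ¬ of 0.27 = 0 (operand ≠ 0)
  (q ∨ ¬q) = max(0.27, 0) = 0.27
  ¬(q ∨ ¬q): Gödel ¬ of 0.27 = 0 (operand ≠ 0)
  (¬p ∨ ¬(q ∨ ¬q)) = max(0, 0) = 0
  ¬q: Gödel ¬ of 0.27 = 0 (operand ≠ 0)
  ((¬p ∨ ¬(q ∨ ¬q)) ∨ ¬q) = max(0, 0) = 0
  Gödel value = 0
Łukasiewicz evaluation:
  ¬p: Łukasiewicz ¬ gives 1 − 0.85 = 0.15
  ¬q: Łukasiewicz ¬ gives 1 − 0.27 = 0.73
  (q ∨ ¬q) = max(0.27, 0.73) = 0.73
  ¬(q ∨ ¬q): Łukasiewicz ¬ gives 1 − 0.73 = 0.27
  (¬p ∨ ¬(q ∨ ¬q)) = max(0.15, 0.27) = 0.27
  ¬q: Łukasiewicz ¬ gives 1 − 0.27 = 0.73
  ((¬p ∨ ¬(q ∨ ¬q)) ∨ ¬q) = max(0.27, 0.73) = 0.73
  Łukasiewicz value = 0.73
Difference: 0 − 0.73 = -0.73

-0.73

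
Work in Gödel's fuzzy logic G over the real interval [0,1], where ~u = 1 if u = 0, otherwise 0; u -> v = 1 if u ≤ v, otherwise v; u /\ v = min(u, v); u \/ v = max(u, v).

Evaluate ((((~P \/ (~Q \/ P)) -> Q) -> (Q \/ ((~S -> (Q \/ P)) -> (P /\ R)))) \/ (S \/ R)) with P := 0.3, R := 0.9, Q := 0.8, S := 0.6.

~P: Gödel ¬ of 0.3 = 0 (operand ≠ 0)
~Q: Gödel ¬ of 0.8 = 0 (operand ≠ 0)
(~Q \/ P) = max(0, 0.3) = 0.3
(~P \/ (~Q \/ P)) = max(0, 0.3) = 0.3
((~P \/ (~Q \/ P)) -> Q): 0.3 ≤ 0.8, so result = 1
~S: Gödel ¬ of 0.6 = 0 (operand ≠ 0)
(Q \/ P) = max(0.8, 0.3) = 0.8
(~S -> (Q \/ P)): 0 ≤ 0.8, so result = 1
(P /\ R) = min(0.3, 0.9) = 0.3
((~S -> (Q \/ P)) -> (P /\ R)): 1 > 0.3, so result = 0.3
(Q \/ ((~S -> (Q \/ P)) -> (P /\ R))) = max(0.8, 0.3) = 0.8
(((~P \/ (~Q \/ P)) -> Q) -> (Q \/ ((~S -> (Q \/ P)) -> (P /\ R)))): 1 > 0.8, so result = 0.8
(S \/ R) = max(0.6, 0.9) = 0.9
((((~P \/ (~Q \/ P)) -> Q) -> (Q \/ ((~S -> (Q \/ P)) -> (P /\ R)))) \/ (S \/ R)) = max(0.8, 0.9) = 0.9

0.90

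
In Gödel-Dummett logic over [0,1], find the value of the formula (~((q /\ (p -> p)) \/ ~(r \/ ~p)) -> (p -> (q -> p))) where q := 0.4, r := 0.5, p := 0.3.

(p -> p): 0.3 ≤ 0.3, so result = 1
(q /\ (p -> p)) = min(0.4, 1) = 0.4
~p: Gödel ¬ of 0.3 = 0 (operand ≠ 0)
(r \/ ~p) = max(0.5, 0) = 0.5
~(r \/ ~p): Gödel ¬ of 0.5 = 0 (operand ≠ 0)
((q /\ (p -> p)) \/ ~(r \/ ~p)) = max(0.4, 0) = 0.4
~((q /\ (p -> p)) \/ ~(r \/ ~p)): Gödel ¬ of 0.4 = 0 (operand ≠ 0)
(q -> p): 0.4 > 0.3, so result = 0.3
(p -> (q -> p)): 0.3 ≤ 0.3, so result = 1
(~((q /\ (p -> p)) \/ ~(r \/ ~p)) -> (p -> (q -> p))): 0 ≤ 1, so result = 1

1.00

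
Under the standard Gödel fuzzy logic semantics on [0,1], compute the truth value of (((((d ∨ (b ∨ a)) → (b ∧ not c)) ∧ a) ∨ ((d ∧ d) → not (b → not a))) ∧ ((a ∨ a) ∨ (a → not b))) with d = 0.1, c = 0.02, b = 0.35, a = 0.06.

0.06

(b ∨ a) = max(0.35, 0.06) = 0.35
(d ∨ (b ∨ a)) = max(0.1, 0.35) = 0.35
not c: Gödel ¬ of 0.02 = 0 (operand ≠ 0)
(b ∧ not c) = min(0.35, 0) = 0
((d ∨ (b ∨ a)) → (b ∧ not c)): 0.35 > 0, so result = 0
(((d ∨ (b ∨ a)) → (b ∧ not c)) ∧ a) = min(0, 0.06) = 0
(d ∧ d) = min(0.1, 0.1) = 0.1
not a: Gödel ¬ of 0.06 = 0 (operand ≠ 0)
(b → not a): 0.35 > 0, so result = 0
not (b → not a): Gödel ¬ of 0 = 1 (operand is 0)
((d ∧ d) → not (b → not a)): 0.1 ≤ 1, so result = 1
((((d ∨ (b ∨ a)) → (b ∧ not c)) ∧ a) ∨ ((d ∧ d) → not (b → not a))) = max(0, 1) = 1
(a ∨ a) = max(0.06, 0.06) = 0.06
not b: Gödel ¬ of 0.35 = 0 (operand ≠ 0)
(a → not b): 0.06 > 0, so result = 0
((a ∨ a) ∨ (a → not b)) = max(0.06, 0) = 0.06
(((((d ∨ (b ∨ a)) → (b ∧ not c)) ∧ a) ∨ ((d ∧ d) → not (b → not a))) ∧ ((a ∨ a) ∨ (a → not b))) = min(1, 0.06) = 0.06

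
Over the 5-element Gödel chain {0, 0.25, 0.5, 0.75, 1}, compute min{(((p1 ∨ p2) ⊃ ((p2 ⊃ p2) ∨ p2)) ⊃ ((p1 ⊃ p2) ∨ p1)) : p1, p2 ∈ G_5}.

0.25

The minimum is attained at p1 = 0.25, p2 = 0:
  (p1 ∨ p2) = max(0.25, 0) = 0.25
  (p2 ⊃ p2): 0 ≤ 0, so result = 1
  ((p2 ⊃ p2) ∨ p2) = max(1, 0) = 1
  ((p1 ∨ p2) ⊃ ((p2 ⊃ p2) ∨ p2)): 0.25 ≤ 1, so result = 1
  (p1 ⊃ p2): 0.25 > 0, so result = 0
  ((p1 ⊃ p2) ∨ p1) = max(0, 0.25) = 0.25
  (((p1 ∨ p2) ⊃ ((p2 ⊃ p2) ∨ p2)) ⊃ ((p1 ⊃ p2) ∨ p1)): 1 > 0.25, so result = 0.25
Checking all 25 assignments confirms none give a value below 0.25.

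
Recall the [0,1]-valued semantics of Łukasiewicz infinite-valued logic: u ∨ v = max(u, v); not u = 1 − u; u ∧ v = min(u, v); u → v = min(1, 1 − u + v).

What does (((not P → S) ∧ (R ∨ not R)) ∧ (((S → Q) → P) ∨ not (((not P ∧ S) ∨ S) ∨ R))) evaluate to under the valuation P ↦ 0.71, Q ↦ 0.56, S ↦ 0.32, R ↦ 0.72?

0.71

not P: Łukasiewicz ¬ gives 1 − 0.71 = 0.29
(not P → S): min(1, 1 − 0.29 + 0.32) = 1
not R: Łukasiewicz ¬ gives 1 − 0.72 = 0.28
(R ∨ not R) = max(0.72, 0.28) = 0.72
((not P → S) ∧ (R ∨ not R)) = min(1, 0.72) = 0.72
(S → Q): min(1, 1 − 0.32 + 0.56) = 1
((S → Q) → P): min(1, 1 − 1 + 0.71) = 0.71
not P: Łukasiewicz ¬ gives 1 − 0.71 = 0.29
(not P ∧ S) = min(0.29, 0.32) = 0.29
((not P ∧ S) ∨ S) = max(0.29, 0.32) = 0.32
(((not P ∧ S) ∨ S) ∨ R) = max(0.32, 0.72) = 0.72
not (((not P ∧ S) ∨ S) ∨ R): Łukasiewicz ¬ gives 1 − 0.72 = 0.28
(((S → Q) → P) ∨ not (((not P ∧ S) ∨ S) ∨ R)) = max(0.71, 0.28) = 0.71
(((not P → S) ∧ (R ∨ not R)) ∧ (((S → Q) → P) ∨ not (((not P ∧ S) ∨ S) ∨ R))) = min(0.72, 0.71) = 0.71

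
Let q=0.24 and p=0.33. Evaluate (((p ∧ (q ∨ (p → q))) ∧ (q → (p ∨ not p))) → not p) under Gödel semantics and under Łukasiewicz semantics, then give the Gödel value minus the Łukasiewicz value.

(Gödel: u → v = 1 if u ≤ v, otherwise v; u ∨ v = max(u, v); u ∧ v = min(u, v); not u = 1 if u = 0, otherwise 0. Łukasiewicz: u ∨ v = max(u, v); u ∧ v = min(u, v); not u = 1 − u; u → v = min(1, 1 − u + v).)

-1.00

Gödel evaluation:
  (p → q): 0.33 > 0.24, so result = 0.24
  (q ∨ (p → q)) = max(0.24, 0.24) = 0.24
  (p ∧ (q ∨ (p → q))) = min(0.33, 0.24) = 0.24
  not p: Gödel ¬ of 0.33 = 0 (operand ≠ 0)
  (p ∨ not p) = max(0.33, 0) = 0.33
  (q → (p ∨ not p)): 0.24 ≤ 0.33, so result = 1
  ((p ∧ (q ∨ (p → q))) ∧ (q → (p ∨ not p))) = min(0.24, 1) = 0.24
  not p: Gödel ¬ of 0.33 = 0 (operand ≠ 0)
  (((p ∧ (q ∨ (p → q))) ∧ (q → (p ∨ not p))) → not p): 0.24 > 0, so result = 0
  Gödel value = 0
Łukasiewicz evaluation:
  (p → q): min(1, 1 − 0.33 + 0.24) = 0.91
  (q ∨ (p → q)) = max(0.24, 0.91) = 0.91
  (p ∧ (q ∨ (p → q))) = min(0.33, 0.91) = 0.33
  not p: Łukasiewicz ¬ gives 1 − 0.33 = 0.67
  (p ∨ not p) = max(0.33, 0.67) = 0.67
  (q → (p ∨ not p)): min(1, 1 − 0.24 + 0.67) = 1
  ((p ∧ (q ∨ (p → q))) ∧ (q → (p ∨ not p))) = min(0.33, 1) = 0.33
  not p: Łukasiewicz ¬ gives 1 − 0.33 = 0.67
  (((p ∧ (q ∨ (p → q))) ∧ (q → (p ∨ not p))) → not p): min(1, 1 − 0.33 + 0.67) = 1
  Łukasiewicz value = 1
Difference: 0 − 1 = -1.00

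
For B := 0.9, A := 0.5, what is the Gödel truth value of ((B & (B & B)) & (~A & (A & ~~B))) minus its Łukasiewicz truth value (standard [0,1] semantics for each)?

-0.50

Gödel evaluation:
  (B & B) = min(0.9, 0.9) = 0.9
  (B & (B & B)) = min(0.9, 0.9) = 0.9
  ~A: Gödel ¬ of 0.5 = 0 (operand ≠ 0)
  ~B: Gödel ¬ of 0.9 = 0 (operand ≠ 0)
  ~~B: Gödel ¬ of 0 = 1 (operand is 0)
  (A & ~~B) = min(0.5, 1) = 0.5
  (~A & (A & ~~B)) = min(0, 0.5) = 0
  ((B & (B & B)) & (~A & (A & ~~B))) = min(0.9, 0) = 0
  Gödel value = 0
Łukasiewicz evaluation:
  (B & B) = min(0.9, 0.9) = 0.9
  (B & (B & B)) = min(0.9, 0.9) = 0.9
  ~A: Łukasiewicz ¬ gives 1 − 0.5 = 0.5
  ~B: Łukasiewicz ¬ gives 1 − 0.9 = 0.1
  ~~B: Łukasiewicz ¬ gives 1 − 0.1 = 0.9
  (A & ~~B) = min(0.5, 0.9) = 0.5
  (~A & (A & ~~B)) = min(0.5, 0.5) = 0.5
  ((B & (B & B)) & (~A & (A & ~~B))) = min(0.9, 0.5) = 0.5
  Łukasiewicz value = 0.5
Difference: 0 − 0.5 = -0.50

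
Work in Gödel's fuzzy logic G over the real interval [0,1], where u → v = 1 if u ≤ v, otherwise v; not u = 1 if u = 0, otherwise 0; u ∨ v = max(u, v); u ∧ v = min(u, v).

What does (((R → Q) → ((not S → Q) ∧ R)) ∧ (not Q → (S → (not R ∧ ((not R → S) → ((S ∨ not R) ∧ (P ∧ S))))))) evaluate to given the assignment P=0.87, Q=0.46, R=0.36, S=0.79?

0.36

(R → Q): 0.36 ≤ 0.46, so result = 1
not S: Gödel ¬ of 0.79 = 0 (operand ≠ 0)
(not S → Q): 0 ≤ 0.46, so result = 1
((not S → Q) ∧ R) = min(1, 0.36) = 0.36
((R → Q) → ((not S → Q) ∧ R)): 1 > 0.36, so result = 0.36
not Q: Gödel ¬ of 0.46 = 0 (operand ≠ 0)
not R: Gödel ¬ of 0.36 = 0 (operand ≠ 0)
not R: Gödel ¬ of 0.36 = 0 (operand ≠ 0)
(not R → S): 0 ≤ 0.79, so result = 1
not R: Gödel ¬ of 0.36 = 0 (operand ≠ 0)
(S ∨ not R) = max(0.79, 0) = 0.79
(P ∧ S) = min(0.87, 0.79) = 0.79
((S ∨ not R) ∧ (P ∧ S)) = min(0.79, 0.79) = 0.79
((not R → S) → ((S ∨ not R) ∧ (P ∧ S))): 1 > 0.79, so result = 0.79
(not R ∧ ((not R → S) → ((S ∨ not R) ∧ (P ∧ S)))) = min(0, 0.79) = 0
(S → (not R ∧ ((not R → S) → ((S ∨ not R) ∧ (P ∧ S))))): 0.79 > 0, so result = 0
(not Q → (S → (not R ∧ ((not R → S) → ((S ∨ not R) ∧ (P ∧ S)))))): 0 ≤ 0, so result = 1
(((R → Q) → ((not S → Q) ∧ R)) ∧ (not Q → (S → (not R ∧ ((not R → S) → ((S ∨ not R) ∧ (P ∧ S))))))) = min(0.36, 1) = 0.36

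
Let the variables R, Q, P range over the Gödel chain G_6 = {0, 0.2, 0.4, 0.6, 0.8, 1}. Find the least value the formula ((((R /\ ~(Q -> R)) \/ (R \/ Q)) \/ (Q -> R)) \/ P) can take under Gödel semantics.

The minimum is attained at R = 0, Q = 0.2, P = 0:
  (Q -> R): 0.2 > 0, so result = 0
  ~(Q -> R): Gödel ¬ of 0 = 1 (operand is 0)
  (R /\ ~(Q -> R)) = min(0, 1) = 0
  (R \/ Q) = max(0, 0.2) = 0.2
  ((R /\ ~(Q -> R)) \/ (R \/ Q)) = max(0, 0.2) = 0.2
  (Q -> R): 0.2 > 0, so result = 0
  (((R /\ ~(Q -> R)) \/ (R \/ Q)) \/ (Q -> R)) = max(0.2, 0) = 0.2
  ((((R /\ ~(Q -> R)) \/ (R \/ Q)) \/ (Q -> R)) \/ P) = max(0.2, 0) = 0.2
Checking all 216 assignments confirms none give a value below 0.20.

0.20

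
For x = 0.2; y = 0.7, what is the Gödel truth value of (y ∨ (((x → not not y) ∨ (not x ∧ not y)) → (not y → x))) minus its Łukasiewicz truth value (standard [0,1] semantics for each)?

0.10

Gödel evaluation:
  not y: Gödel ¬ of 0.7 = 0 (operand ≠ 0)
  not not y: Gödel ¬ of 0 = 1 (operand is 0)
  (x → not not y): 0.2 ≤ 1, so result = 1
  not x: Gödel ¬ of 0.2 = 0 (operand ≠ 0)
  not y: Gödel ¬ of 0.7 = 0 (operand ≠ 0)
  (not x ∧ not y) = min(0, 0) = 0
  ((x → not not y) ∨ (not x ∧ not y)) = max(1, 0) = 1
  not y: Gödel ¬ of 0.7 = 0 (operand ≠ 0)
  (not y → x): 0 ≤ 0.2, so result = 1
  (((x → not not y) ∨ (not x ∧ not y)) → (not y → x)): 1 ≤ 1, so result = 1
  (y ∨ (((x → not not y) ∨ (not x ∧ not y)) → (not y → x))) = max(0.7, 1) = 1
  Gödel value = 1
Łukasiewicz evaluation:
  not y: Łukasiewicz ¬ gives 1 − 0.7 = 0.3
  not not y: Łukasiewicz ¬ gives 1 − 0.3 = 0.7
  (x → not not y): min(1, 1 − 0.2 + 0.7) = 1
  not x: Łukasiewicz ¬ gives 1 − 0.2 = 0.8
  not y: Łukasiewicz ¬ gives 1 − 0.7 = 0.3
  (not x ∧ not y) = min(0.8, 0.3) = 0.3
  ((x → not not y) ∨ (not x ∧ not y)) = max(1, 0.3) = 1
  not y: Łukasiewicz ¬ gives 1 − 0.7 = 0.3
  (not y → x): min(1, 1 − 0.3 + 0.2) = 0.9
  (((x → not not y) ∨ (not x ∧ not y)) → (not y → x)): min(1, 1 − 1 + 0.9) = 0.9
  (y ∨ (((x → not not y) ∨ (not x ∧ not y)) → (not y → x))) = max(0.7, 0.9) = 0.9
  Łukasiewicz value = 0.9
Difference: 1 − 0.9 = 0.10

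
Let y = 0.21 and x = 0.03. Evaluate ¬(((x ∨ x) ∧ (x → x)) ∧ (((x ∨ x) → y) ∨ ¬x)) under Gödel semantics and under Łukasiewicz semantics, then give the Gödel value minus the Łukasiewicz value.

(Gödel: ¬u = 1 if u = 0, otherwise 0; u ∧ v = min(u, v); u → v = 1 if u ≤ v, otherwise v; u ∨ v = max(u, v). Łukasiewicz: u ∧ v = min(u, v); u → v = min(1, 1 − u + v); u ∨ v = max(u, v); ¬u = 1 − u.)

Gödel evaluation:
  (x ∨ x) = max(0.03, 0.03) = 0.03
  (x → x): 0.03 ≤ 0.03, so result = 1
  ((x ∨ x) ∧ (x → x)) = min(0.03, 1) = 0.03
  (x ∨ x) = max(0.03, 0.03) = 0.03
  ((x ∨ x) → y): 0.03 ≤ 0.21, so result = 1
  ¬x: Gödel ¬ of 0.03 = 0 (operand ≠ 0)
  (((x ∨ x) → y) ∨ ¬x) = max(1, 0) = 1
  (((x ∨ x) ∧ (x → x)) ∧ (((x ∨ x) → y) ∨ ¬x)) = min(0.03, 1) = 0.03
  ¬(((x ∨ x) ∧ (x → x)) ∧ (((x ∨ x) → y) ∨ ¬x)): Gödel ¬ of 0.03 = 0 (operand ≠ 0)
  Gödel value = 0
Łukasiewicz evaluation:
  (x ∨ x) = max(0.03, 0.03) = 0.03
  (x → x): min(1, 1 − 0.03 + 0.03) = 1
  ((x ∨ x) ∧ (x → x)) = min(0.03, 1) = 0.03
  (x ∨ x) = max(0.03, 0.03) = 0.03
  ((x ∨ x) → y): min(1, 1 − 0.03 + 0.21) = 1
  ¬x: Łukasiewicz ¬ gives 1 − 0.03 = 0.97
  (((x ∨ x) → y) ∨ ¬x) = max(1, 0.97) = 1
  (((x ∨ x) ∧ (x → x)) ∧ (((x ∨ x) → y) ∨ ¬x)) = min(0.03, 1) = 0.03
  ¬(((x ∨ x) ∧ (x → x)) ∧ (((x ∨ x) → y) ∨ ¬x)): Łukasiewicz ¬ gives 1 − 0.03 = 0.97
  Łukasiewicz value = 0.97
Difference: 0 − 0.97 = -0.97

-0.97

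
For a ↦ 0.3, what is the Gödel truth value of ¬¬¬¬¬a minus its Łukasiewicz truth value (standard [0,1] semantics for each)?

-0.70

Gödel evaluation:
  ¬a: Gödel ¬ of 0.3 = 0 (operand ≠ 0)
  ¬¬a: Gödel ¬ of 0 = 1 (operand is 0)
  ¬¬¬a: Gödel ¬ of 1 = 0 (operand ≠ 0)
  ¬¬¬¬a: Gödel ¬ of 0 = 1 (operand is 0)
  ¬¬¬¬¬a: Gödel ¬ of 1 = 0 (operand ≠ 0)
  Gödel value = 0
Łukasiewicz evaluation:
  ¬a: Łukasiewicz ¬ gives 1 − 0.3 = 0.7
  ¬¬a: Łukasiewicz ¬ gives 1 − 0.7 = 0.3
  ¬¬¬a: Łukasiewicz ¬ gives 1 − 0.3 = 0.7
  ¬¬¬¬a: Łukasiewicz ¬ gives 1 − 0.7 = 0.3
  ¬¬¬¬¬a: Łukasiewicz ¬ gives 1 − 0.3 = 0.7
  Łukasiewicz value = 0.7
Difference: 0 − 0.7 = -0.70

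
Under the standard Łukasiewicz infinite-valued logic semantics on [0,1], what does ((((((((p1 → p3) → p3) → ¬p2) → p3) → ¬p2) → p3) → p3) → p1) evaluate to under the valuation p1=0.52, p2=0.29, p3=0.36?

0.52

(p1 → p3): min(1, 1 − 0.52 + 0.36) = 0.84
((p1 → p3) → p3): min(1, 1 − 0.84 + 0.36) = 0.52
¬p2: Łukasiewicz ¬ gives 1 − 0.29 = 0.71
(((p1 → p3) → p3) → ¬p2): min(1, 1 − 0.52 + 0.71) = 1
((((p1 → p3) → p3) → ¬p2) → p3): min(1, 1 − 1 + 0.36) = 0.36
¬p2: Łukasiewicz ¬ gives 1 − 0.29 = 0.71
(((((p1 → p3) → p3) → ¬p2) → p3) → ¬p2): min(1, 1 − 0.36 + 0.71) = 1
((((((p1 → p3) → p3) → ¬p2) → p3) → ¬p2) → p3): min(1, 1 − 1 + 0.36) = 0.36
(((((((p1 → p3) → p3) → ¬p2) → p3) → ¬p2) → p3) → p3): min(1, 1 − 0.36 + 0.36) = 1
((((((((p1 → p3) → p3) → ¬p2) → p3) → ¬p2) → p3) → p3) → p1): min(1, 1 − 1 + 0.52) = 0.52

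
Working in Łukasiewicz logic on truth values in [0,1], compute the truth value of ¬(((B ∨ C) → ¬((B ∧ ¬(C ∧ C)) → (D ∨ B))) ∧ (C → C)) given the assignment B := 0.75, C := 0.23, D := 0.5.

0.75

(B ∨ C) = max(0.75, 0.23) = 0.75
(C ∧ C) = min(0.23, 0.23) = 0.23
¬(C ∧ C): Łukasiewicz ¬ gives 1 − 0.23 = 0.77
(B ∧ ¬(C ∧ C)) = min(0.75, 0.77) = 0.75
(D ∨ B) = max(0.5, 0.75) = 0.75
((B ∧ ¬(C ∧ C)) → (D ∨ B)): min(1, 1 − 0.75 + 0.75) = 1
¬((B ∧ ¬(C ∧ C)) → (D ∨ B)): Łukasiewicz ¬ gives 1 − 1 = 0
((B ∨ C) → ¬((B ∧ ¬(C ∧ C)) → (D ∨ B))): min(1, 1 − 0.75 + 0) = 0.25
(C → C): min(1, 1 − 0.23 + 0.23) = 1
(((B ∨ C) → ¬((B ∧ ¬(C ∧ C)) → (D ∨ B))) ∧ (C → C)) = min(0.25, 1) = 0.25
¬(((B ∨ C) → ¬((B ∧ ¬(C ∧ C)) → (D ∨ B))) ∧ (C → C)): Łukasiewicz ¬ gives 1 − 0.25 = 0.75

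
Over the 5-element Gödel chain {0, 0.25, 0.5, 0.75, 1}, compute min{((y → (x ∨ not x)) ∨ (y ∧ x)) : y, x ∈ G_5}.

The minimum is attained at y = 0.5, x = 0.25:
  not x: Gödel ¬ of 0.25 = 0 (operand ≠ 0)
  (x ∨ not x) = max(0.25, 0) = 0.25
  (y → (x ∨ not x)): 0.5 > 0.25, so result = 0.25
  (y ∧ x) = min(0.5, 0.25) = 0.25
  ((y → (x ∨ not x)) ∨ (y ∧ x)) = max(0.25, 0.25) = 0.25
Checking all 25 assignments confirms none give a value below 0.25.

0.25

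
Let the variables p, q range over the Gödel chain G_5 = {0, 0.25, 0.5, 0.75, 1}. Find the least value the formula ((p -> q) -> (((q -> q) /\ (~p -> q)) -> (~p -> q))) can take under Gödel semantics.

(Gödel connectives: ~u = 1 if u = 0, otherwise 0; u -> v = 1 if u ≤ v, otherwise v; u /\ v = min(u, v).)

Every assignment gives 1. For instance at p = 0, q = 0:
  (p -> q): 0 ≤ 0, so result = 1
  (q -> q): 0 ≤ 0, so result = 1
  ~p: Gödel ¬ of 0 = 1 (operand is 0)
  (~p -> q): 1 > 0, so result = 0
  ((q -> q) /\ (~p -> q)) = min(1, 0) = 0
  ~p: Gödel ¬ of 0 = 1 (operand is 0)
  (~p -> q): 1 > 0, so result = 0
  (((q -> q) /\ (~p -> q)) -> (~p -> q)): 0 ≤ 0, so result = 1
  ((p -> q) -> (((q -> q) /\ (~p -> q)) -> (~p -> q))): 1 ≤ 1, so result = 1
All 25 assignments give value 1 — the formula is a G_5-tautology.

1.00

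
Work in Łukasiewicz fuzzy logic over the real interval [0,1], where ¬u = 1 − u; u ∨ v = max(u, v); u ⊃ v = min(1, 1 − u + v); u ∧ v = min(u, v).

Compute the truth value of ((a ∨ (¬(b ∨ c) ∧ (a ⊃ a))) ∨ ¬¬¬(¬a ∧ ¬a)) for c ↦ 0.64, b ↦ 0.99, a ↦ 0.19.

(b ∨ c) = max(0.99, 0.64) = 0.99
¬(b ∨ c): Łukasiewicz ¬ gives 1 − 0.99 = 0.01
(a ⊃ a): min(1, 1 − 0.19 + 0.19) = 1
(¬(b ∨ c) ∧ (a ⊃ a)) = min(0.01, 1) = 0.01
(a ∨ (¬(b ∨ c) ∧ (a ⊃ a))) = max(0.19, 0.01) = 0.19
¬a: Łukasiewicz ¬ gives 1 − 0.19 = 0.81
¬a: Łukasiewicz ¬ gives 1 − 0.19 = 0.81
(¬a ∧ ¬a) = min(0.81, 0.81) = 0.81
¬(¬a ∧ ¬a): Łukasiewicz ¬ gives 1 − 0.81 = 0.19
¬¬(¬a ∧ ¬a): Łukasiewicz ¬ gives 1 − 0.19 = 0.81
¬¬¬(¬a ∧ ¬a): Łukasiewicz ¬ gives 1 − 0.81 = 0.19
((a ∨ (¬(b ∨ c) ∧ (a ⊃ a))) ∨ ¬¬¬(¬a ∧ ¬a)) = max(0.19, 0.19) = 0.19

0.19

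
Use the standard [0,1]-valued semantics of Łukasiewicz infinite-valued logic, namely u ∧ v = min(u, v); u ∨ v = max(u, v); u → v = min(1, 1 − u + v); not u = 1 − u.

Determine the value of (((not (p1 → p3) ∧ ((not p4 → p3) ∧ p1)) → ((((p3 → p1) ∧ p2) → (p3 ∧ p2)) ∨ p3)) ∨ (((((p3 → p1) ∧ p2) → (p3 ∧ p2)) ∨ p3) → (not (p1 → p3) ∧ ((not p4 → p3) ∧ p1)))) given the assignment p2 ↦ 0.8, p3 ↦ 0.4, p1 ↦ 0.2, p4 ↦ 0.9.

(p1 → p3): min(1, 1 − 0.2 + 0.4) = 1
not (p1 → p3): Łukasiewicz ¬ gives 1 − 1 = 0
not p4: Łukasiewicz ¬ gives 1 − 0.9 = 0.1
(not p4 → p3): min(1, 1 − 0.1 + 0.4) = 1
((not p4 → p3) ∧ p1) = min(1, 0.2) = 0.2
(not (p1 → p3) ∧ ((not p4 → p3) ∧ p1)) = min(0, 0.2) = 0
(p3 → p1): min(1, 1 − 0.4 + 0.2) = 0.8
((p3 → p1) ∧ p2) = min(0.8, 0.8) = 0.8
(p3 ∧ p2) = min(0.4, 0.8) = 0.4
(((p3 → p1) ∧ p2) → (p3 ∧ p2)): min(1, 1 − 0.8 + 0.4) = 0.6
((((p3 → p1) ∧ p2) → (p3 ∧ p2)) ∨ p3) = max(0.6, 0.4) = 0.6
((not (p1 → p3) ∧ ((not p4 → p3) ∧ p1)) → ((((p3 → p1) ∧ p2) → (p3 ∧ p2)) ∨ p3)): min(1, 1 − 0 + 0.6) = 1
(p3 → p1): min(1, 1 − 0.4 + 0.2) = 0.8
((p3 → p1) ∧ p2) = min(0.8, 0.8) = 0.8
(p3 ∧ p2) = min(0.4, 0.8) = 0.4
(((p3 → p1) ∧ p2) → (p3 ∧ p2)): min(1, 1 − 0.8 + 0.4) = 0.6
((((p3 → p1) ∧ p2) → (p3 ∧ p2)) ∨ p3) = max(0.6, 0.4) = 0.6
(p1 → p3): min(1, 1 − 0.2 + 0.4) = 1
not (p1 → p3): Łukasiewicz ¬ gives 1 − 1 = 0
not p4: Łukasiewicz ¬ gives 1 − 0.9 = 0.1
(not p4 → p3): min(1, 1 − 0.1 + 0.4) = 1
((not p4 → p3) ∧ p1) = min(1, 0.2) = 0.2
(not (p1 → p3) ∧ ((not p4 → p3) ∧ p1)) = min(0, 0.2) = 0
(((((p3 → p1) ∧ p2) → (p3 ∧ p2)) ∨ p3) → (not (p1 → p3) ∧ ((not p4 → p3) ∧ p1))): min(1, 1 − 0.6 + 0) = 0.4
(((not (p1 → p3) ∧ ((not p4 → p3) ∧ p1)) → ((((p3 → p1) ∧ p2) → (p3 ∧ p2)) ∨ p3)) ∨ (((((p3 → p1) ∧ p2) → (p3 ∧ p2)) ∨ p3) → (not (p1 → p3) ∧ ((not p4 → p3) ∧ p1)))) = max(1, 0.4) = 1

1.00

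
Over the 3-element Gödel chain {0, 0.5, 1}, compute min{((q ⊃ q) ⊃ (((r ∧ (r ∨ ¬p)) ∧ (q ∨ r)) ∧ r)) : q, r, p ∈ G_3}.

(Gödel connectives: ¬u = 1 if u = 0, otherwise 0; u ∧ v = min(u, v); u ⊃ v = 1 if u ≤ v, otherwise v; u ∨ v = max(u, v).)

The minimum is attained at q = 0, r = 0, p = 0:
  (q ⊃ q): 0 ≤ 0, so result = 1
  ¬p: Gödel ¬ of 0 = 1 (operand is 0)
  (r ∨ ¬p) = max(0, 1) = 1
  (r ∧ (r ∨ ¬p)) = min(0, 1) = 0
  (q ∨ r) = max(0, 0) = 0
  ((r ∧ (r ∨ ¬p)) ∧ (q ∨ r)) = min(0, 0) = 0
  (((r ∧ (r ∨ ¬p)) ∧ (q ∨ r)) ∧ r) = min(0, 0) = 0
  ((q ⊃ q) ⊃ (((r ∧ (r ∨ ¬p)) ∧ (q ∨ r)) ∧ r)): 1 > 0, so result = 0
Checking all 27 assignments confirms none give a value below 0.00.

0.00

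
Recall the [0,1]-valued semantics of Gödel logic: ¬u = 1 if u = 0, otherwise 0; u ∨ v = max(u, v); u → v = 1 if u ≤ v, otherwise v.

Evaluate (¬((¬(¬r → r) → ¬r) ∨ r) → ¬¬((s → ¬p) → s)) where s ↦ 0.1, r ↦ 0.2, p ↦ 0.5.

¬r: Gödel ¬ of 0.2 = 0 (operand ≠ 0)
(¬r → r): 0 ≤ 0.2, so result = 1
¬(¬r → r): Gödel ¬ of 1 = 0 (operand ≠ 0)
¬r: Gödel ¬ of 0.2 = 0 (operand ≠ 0)
(¬(¬r → r) → ¬r): 0 ≤ 0, so result = 1
((¬(¬r → r) → ¬r) ∨ r) = max(1, 0.2) = 1
¬((¬(¬r → r) → ¬r) ∨ r): Gödel ¬ of 1 = 0 (operand ≠ 0)
¬p: Gödel ¬ of 0.5 = 0 (operand ≠ 0)
(s → ¬p): 0.1 > 0, so result = 0
((s → ¬p) → s): 0 ≤ 0.1, so result = 1
¬((s → ¬p) → s): Gödel ¬ of 1 = 0 (operand ≠ 0)
¬¬((s → ¬p) → s): Gödel ¬ of 0 = 1 (operand is 0)
(¬((¬(¬r → r) → ¬r) ∨ r) → ¬¬((s → ¬p) → s)): 0 ≤ 1, so result = 1

1.00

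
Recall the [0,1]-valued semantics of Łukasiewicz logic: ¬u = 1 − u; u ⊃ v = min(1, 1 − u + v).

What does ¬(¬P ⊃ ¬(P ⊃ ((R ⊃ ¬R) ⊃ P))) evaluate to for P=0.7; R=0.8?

¬P: Łukasiewicz ¬ gives 1 − 0.7 = 0.3
¬R: Łukasiewicz ¬ gives 1 − 0.8 = 0.2
(R ⊃ ¬R): min(1, 1 − 0.8 + 0.2) = 0.4
((R ⊃ ¬R) ⊃ P): min(1, 1 − 0.4 + 0.7) = 1
(P ⊃ ((R ⊃ ¬R) ⊃ P)): min(1, 1 − 0.7 + 1) = 1
¬(P ⊃ ((R ⊃ ¬R) ⊃ P)): Łukasiewicz ¬ gives 1 − 1 = 0
(¬P ⊃ ¬(P ⊃ ((R ⊃ ¬R) ⊃ P))): min(1, 1 − 0.3 + 0) = 0.7
¬(¬P ⊃ ¬(P ⊃ ((R ⊃ ¬R) ⊃ P))): Łukasiewicz ¬ gives 1 − 0.7 = 0.3

0.30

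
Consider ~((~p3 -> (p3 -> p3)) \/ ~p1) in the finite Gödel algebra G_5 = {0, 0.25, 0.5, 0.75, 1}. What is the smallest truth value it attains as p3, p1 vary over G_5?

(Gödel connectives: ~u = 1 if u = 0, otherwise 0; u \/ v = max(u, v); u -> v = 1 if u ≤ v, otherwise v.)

0.00

The minimum is attained at p3 = 0, p1 = 0:
  ~p3: Gödel ¬ of 0 = 1 (operand is 0)
  (p3 -> p3): 0 ≤ 0, so result = 1
  (~p3 -> (p3 -> p3)): 1 ≤ 1, so result = 1
  ~p1: Gödel ¬ of 0 = 1 (operand is 0)
  ((~p3 -> (p3 -> p3)) \/ ~p1) = max(1, 1) = 1
  ~((~p3 -> (p3 -> p3)) \/ ~p1): Gödel ¬ of 1 = 0 (operand ≠ 0)
Checking all 25 assignments confirms none give a value below 0.00.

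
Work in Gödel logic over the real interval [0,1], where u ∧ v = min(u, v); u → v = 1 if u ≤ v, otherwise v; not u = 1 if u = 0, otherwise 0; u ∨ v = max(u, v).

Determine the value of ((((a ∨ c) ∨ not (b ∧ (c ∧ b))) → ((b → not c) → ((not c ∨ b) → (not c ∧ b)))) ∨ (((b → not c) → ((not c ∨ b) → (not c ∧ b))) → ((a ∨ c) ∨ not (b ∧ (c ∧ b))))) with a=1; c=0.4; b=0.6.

(a ∨ c) = max(1, 0.4) = 1
(c ∧ b) = min(0.4, 0.6) = 0.4
(b ∧ (c ∧ b)) = min(0.6, 0.4) = 0.4
not (b ∧ (c ∧ b)): Gödel ¬ of 0.4 = 0 (operand ≠ 0)
((a ∨ c) ∨ not (b ∧ (c ∧ b))) = max(1, 0) = 1
not c: Gödel ¬ of 0.4 = 0 (operand ≠ 0)
(b → not c): 0.6 > 0, so result = 0
not c: Gödel ¬ of 0.4 = 0 (operand ≠ 0)
(not c ∨ b) = max(0, 0.6) = 0.6
not c: Gödel ¬ of 0.4 = 0 (operand ≠ 0)
(not c ∧ b) = min(0, 0.6) = 0
((not c ∨ b) → (not c ∧ b)): 0.6 > 0, so result = 0
((b → not c) → ((not c ∨ b) → (not c ∧ b))): 0 ≤ 0, so result = 1
(((a ∨ c) ∨ not (b ∧ (c ∧ b))) → ((b → not c) → ((not c ∨ b) → (not c ∧ b)))): 1 ≤ 1, so result = 1
not c: Gödel ¬ of 0.4 = 0 (operand ≠ 0)
(b → not c): 0.6 > 0, so result = 0
not c: Gödel ¬ of 0.4 = 0 (operand ≠ 0)
(not c ∨ b) = max(0, 0.6) = 0.6
not c: Gödel ¬ of 0.4 = 0 (operand ≠ 0)
(not c ∧ b) = min(0, 0.6) = 0
((not c ∨ b) → (not c ∧ b)): 0.6 > 0, so result = 0
((b → not c) → ((not c ∨ b) → (not c ∧ b))): 0 ≤ 0, so result = 1
(a ∨ c) = max(1, 0.4) = 1
(c ∧ b) = min(0.4, 0.6) = 0.4
(b ∧ (c ∧ b)) = min(0.6, 0.4) = 0.4
not (b ∧ (c ∧ b)): Gödel ¬ of 0.4 = 0 (operand ≠ 0)
((a ∨ c) ∨ not (b ∧ (c ∧ b))) = max(1, 0) = 1
(((b → not c) → ((not c ∨ b) → (not c ∧ b))) → ((a ∨ c) ∨ not (b ∧ (c ∧ b)))): 1 ≤ 1, so result = 1
((((a ∨ c) ∨ not (b ∧ (c ∧ b))) → ((b → not c) → ((not c ∨ b) → (not c ∧ b)))) ∨ (((b → not c) → ((not c ∨ b) → (not c ∧ b))) → ((a ∨ c) ∨ not (b ∧ (c ∧ b))))) = max(1, 1) = 1

1.00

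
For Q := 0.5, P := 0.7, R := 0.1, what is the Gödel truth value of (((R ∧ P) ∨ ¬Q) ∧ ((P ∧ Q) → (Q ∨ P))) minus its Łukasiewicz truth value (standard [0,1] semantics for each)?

-0.40

Gödel evaluation:
  (R ∧ P) = min(0.1, 0.7) = 0.1
  ¬Q: Gödel ¬ of 0.5 = 0 (operand ≠ 0)
  ((R ∧ P) ∨ ¬Q) = max(0.1, 0) = 0.1
  (P ∧ Q) = min(0.7, 0.5) = 0.5
  (Q ∨ P) = max(0.5, 0.7) = 0.7
  ((P ∧ Q) → (Q ∨ P)): 0.5 ≤ 0.7, so result = 1
  (((R ∧ P) ∨ ¬Q) ∧ ((P ∧ Q) → (Q ∨ P))) = min(0.1, 1) = 0.1
  Gödel value = 0.1
Łukasiewicz evaluation:
  (R ∧ P) = min(0.1, 0.7) = 0.1
  ¬Q: Łukasiewicz ¬ gives 1 − 0.5 = 0.5
  ((R ∧ P) ∨ ¬Q) = max(0.1, 0.5) = 0.5
  (P ∧ Q) = min(0.7, 0.5) = 0.5
  (Q ∨ P) = max(0.5, 0.7) = 0.7
  ((P ∧ Q) → (Q ∨ P)): min(1, 1 − 0.5 + 0.7) = 1
  (((R ∧ P) ∨ ¬Q) ∧ ((P ∧ Q) → (Q ∨ P))) = min(0.5, 1) = 0.5
  Łukasiewicz value = 0.5
Difference: 0.1 − 0.5 = -0.40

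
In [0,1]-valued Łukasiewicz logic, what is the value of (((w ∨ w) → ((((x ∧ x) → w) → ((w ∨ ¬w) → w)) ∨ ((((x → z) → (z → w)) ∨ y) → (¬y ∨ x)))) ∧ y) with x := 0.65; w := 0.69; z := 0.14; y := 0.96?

0.96

(w ∨ w) = max(0.69, 0.69) = 0.69
(x ∧ x) = min(0.65, 0.65) = 0.65
((x ∧ x) → w): min(1, 1 − 0.65 + 0.69) = 1
¬w: Łukasiewicz ¬ gives 1 − 0.69 = 0.31
(w ∨ ¬w) = max(0.69, 0.31) = 0.69
((w ∨ ¬w) → w): min(1, 1 − 0.69 + 0.69) = 1
(((x ∧ x) → w) → ((w ∨ ¬w) → w)): min(1, 1 − 1 + 1) = 1
(x → z): min(1, 1 − 0.65 + 0.14) = 0.49
(z → w): min(1, 1 − 0.14 + 0.69) = 1
((x → z) → (z → w)): min(1, 1 − 0.49 + 1) = 1
(((x → z) → (z → w)) ∨ y) = max(1, 0.96) = 1
¬y: Łukasiewicz ¬ gives 1 − 0.96 = 0.04
(¬y ∨ x) = max(0.04, 0.65) = 0.65
((((x → z) → (z → w)) ∨ y) → (¬y ∨ x)): min(1, 1 − 1 + 0.65) = 0.65
((((x ∧ x) → w) → ((w ∨ ¬w) → w)) ∨ ((((x → z) → (z → w)) ∨ y) → (¬y ∨ x))) = max(1, 0.65) = 1
((w ∨ w) → ((((x ∧ x) → w) → ((w ∨ ¬w) → w)) ∨ ((((x → z) → (z → w)) ∨ y) → (¬y ∨ x)))): min(1, 1 − 0.69 + 1) = 1
(((w ∨ w) → ((((x ∧ x) → w) → ((w ∨ ¬w) → w)) ∨ ((((x → z) → (z → w)) ∨ y) → (¬y ∨ x)))) ∧ y) = min(1, 0.96) = 0.96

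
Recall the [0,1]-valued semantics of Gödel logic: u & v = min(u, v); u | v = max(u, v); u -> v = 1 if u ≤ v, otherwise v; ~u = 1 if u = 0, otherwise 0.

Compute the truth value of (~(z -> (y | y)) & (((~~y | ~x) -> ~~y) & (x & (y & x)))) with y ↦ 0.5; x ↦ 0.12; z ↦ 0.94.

0.00

(y | y) = max(0.5, 0.5) = 0.5
(z -> (y | y)): 0.94 > 0.5, so result = 0.5
~(z -> (y | y)): Gödel ¬ of 0.5 = 0 (operand ≠ 0)
~y: Gödel ¬ of 0.5 = 0 (operand ≠ 0)
~~y: Gödel ¬ of 0 = 1 (operand is 0)
~x: Gödel ¬ of 0.12 = 0 (operand ≠ 0)
(~~y | ~x) = max(1, 0) = 1
~y: Gödel ¬ of 0.5 = 0 (operand ≠ 0)
~~y: Gödel ¬ of 0 = 1 (operand is 0)
((~~y | ~x) -> ~~y): 1 ≤ 1, so result = 1
(y & x) = min(0.5, 0.12) = 0.12
(x & (y & x)) = min(0.12, 0.12) = 0.12
(((~~y | ~x) -> ~~y) & (x & (y & x))) = min(1, 0.12) = 0.12
(~(z -> (y | y)) & (((~~y | ~x) -> ~~y) & (x & (y & x)))) = min(0, 0.12) = 0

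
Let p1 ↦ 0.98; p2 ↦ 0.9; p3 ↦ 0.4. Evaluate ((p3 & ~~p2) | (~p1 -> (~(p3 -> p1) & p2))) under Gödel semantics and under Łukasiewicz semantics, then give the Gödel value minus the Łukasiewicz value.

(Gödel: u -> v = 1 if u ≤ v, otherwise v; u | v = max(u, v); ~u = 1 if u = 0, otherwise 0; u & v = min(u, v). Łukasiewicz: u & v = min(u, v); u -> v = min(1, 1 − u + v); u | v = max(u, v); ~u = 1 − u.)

Gödel evaluation:
  ~p2: Gödel ¬ of 0.9 = 0 (operand ≠ 0)
  ~~p2: Gödel ¬ of 0 = 1 (operand is 0)
  (p3 & ~~p2) = min(0.4, 1) = 0.4
  ~p1: Gödel ¬ of 0.98 = 0 (operand ≠ 0)
  (p3 -> p1): 0.4 ≤ 0.98, so result = 1
  ~(p3 -> p1): Gödel ¬ of 1 = 0 (operand ≠ 0)
  (~(p3 -> p1) & p2) = min(0, 0.9) = 0
  (~p1 -> (~(p3 -> p1) & p2)): 0 ≤ 0, so result = 1
  ((p3 & ~~p2) | (~p1 -> (~(p3 -> p1) & p2))) = max(0.4, 1) = 1
  Gödel value = 1
Łukasiewicz evaluation:
  ~p2: Łukasiewicz ¬ gives 1 − 0.9 = 0.1
  ~~p2: Łukasiewicz ¬ gives 1 − 0.1 = 0.9
  (p3 & ~~p2) = min(0.4, 0.9) = 0.4
  ~p1: Łukasiewicz ¬ gives 1 − 0.98 = 0.02
  (p3 -> p1): min(1, 1 − 0.4 + 0.98) = 1
  ~(p3 -> p1): Łukasiewicz ¬ gives 1 − 1 = 0
  (~(p3 -> p1) & p2) = min(0, 0.9) = 0
  (~p1 -> (~(p3 -> p1) & p2)): min(1, 1 − 0.02 + 0) = 0.98
  ((p3 & ~~p2) | (~p1 -> (~(p3 -> p1) & p2))) = max(0.4, 0.98) = 0.98
  Łukasiewicz value = 0.98
Difference: 1 − 0.98 = 0.02

0.02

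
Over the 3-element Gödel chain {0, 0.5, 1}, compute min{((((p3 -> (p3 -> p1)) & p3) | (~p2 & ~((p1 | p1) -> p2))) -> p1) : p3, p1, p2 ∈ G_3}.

0.50

The minimum is attained at p3 = 0, p1 = 0.5, p2 = 0:
  (p3 -> p1): 0 ≤ 0.5, so result = 1
  (p3 -> (p3 -> p1)): 0 ≤ 1, so result = 1
  ((p3 -> (p3 -> p1)) & p3) = min(1, 0) = 0
  ~p2: Gödel ¬ of 0 = 1 (operand is 0)
  (p1 | p1) = max(0.5, 0.5) = 0.5
  ((p1 | p1) -> p2): 0.5 > 0, so result = 0
  ~((p1 | p1) -> p2): Gödel ¬ of 0 = 1 (operand is 0)
  (~p2 & ~((p1 | p1) -> p2)) = min(1, 1) = 1
  (((p3 -> (p3 -> p1)) & p3) | (~p2 & ~((p1 | p1) -> p2))) = max(0, 1) = 1
  ((((p3 -> (p3 -> p1)) & p3) | (~p2 & ~((p1 | p1) -> p2))) -> p1): 1 > 0.5, so result = 0.5
Checking all 27 assignments confirms none give a value below 0.50.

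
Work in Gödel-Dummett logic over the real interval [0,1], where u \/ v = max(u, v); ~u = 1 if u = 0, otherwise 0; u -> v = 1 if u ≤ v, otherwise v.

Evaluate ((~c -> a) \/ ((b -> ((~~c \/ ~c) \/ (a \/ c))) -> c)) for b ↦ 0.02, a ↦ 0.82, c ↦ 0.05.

1.00

~c: Gödel ¬ of 0.05 = 0 (operand ≠ 0)
(~c -> a): 0 ≤ 0.82, so result = 1
~c: Gödel ¬ of 0.05 = 0 (operand ≠ 0)
~~c: Gödel ¬ of 0 = 1 (operand is 0)
~c: Gödel ¬ of 0.05 = 0 (operand ≠ 0)
(~~c \/ ~c) = max(1, 0) = 1
(a \/ c) = max(0.82, 0.05) = 0.82
((~~c \/ ~c) \/ (a \/ c)) = max(1, 0.82) = 1
(b -> ((~~c \/ ~c) \/ (a \/ c))): 0.02 ≤ 1, so result = 1
((b -> ((~~c \/ ~c) \/ (a \/ c))) -> c): 1 > 0.05, so result = 0.05
((~c -> a) \/ ((b -> ((~~c \/ ~c) \/ (a \/ c))) -> c)) = max(1, 0.05) = 1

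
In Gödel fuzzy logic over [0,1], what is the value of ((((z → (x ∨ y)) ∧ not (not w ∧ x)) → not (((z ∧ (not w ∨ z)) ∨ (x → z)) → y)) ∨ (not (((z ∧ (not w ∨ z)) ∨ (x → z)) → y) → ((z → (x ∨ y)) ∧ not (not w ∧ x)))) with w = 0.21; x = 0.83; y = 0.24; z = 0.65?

(x ∨ y) = max(0.83, 0.24) = 0.83
(z → (x ∨ y)): 0.65 ≤ 0.83, so result = 1
not w: Gödel ¬ of 0.21 = 0 (operand ≠ 0)
(not w ∧ x) = min(0, 0.83) = 0
not (not w ∧ x): Gödel ¬ of 0 = 1 (operand is 0)
((z → (x ∨ y)) ∧ not (not w ∧ x)) = min(1, 1) = 1
not w: Gödel ¬ of 0.21 = 0 (operand ≠ 0)
(not w ∨ z) = max(0, 0.65) = 0.65
(z ∧ (not w ∨ z)) = min(0.65, 0.65) = 0.65
(x → z): 0.83 > 0.65, so result = 0.65
((z ∧ (not w ∨ z)) ∨ (x → z)) = max(0.65, 0.65) = 0.65
(((z ∧ (not w ∨ z)) ∨ (x → z)) → y): 0.65 > 0.24, so result = 0.24
not (((z ∧ (not w ∨ z)) ∨ (x → z)) → y): Gödel ¬ of 0.24 = 0 (operand ≠ 0)
(((z → (x ∨ y)) ∧ not (not w ∧ x)) → not (((z ∧ (not w ∨ z)) ∨ (x → z)) → y)): 1 > 0, so result = 0
not w: Gödel ¬ of 0.21 = 0 (operand ≠ 0)
(not w ∨ z) = max(0, 0.65) = 0.65
(z ∧ (not w ∨ z)) = min(0.65, 0.65) = 0.65
(x → z): 0.83 > 0.65, so result = 0.65
((z ∧ (not w ∨ z)) ∨ (x → z)) = max(0.65, 0.65) = 0.65
(((z ∧ (not w ∨ z)) ∨ (x → z)) → y): 0.65 > 0.24, so result = 0.24
not (((z ∧ (not w ∨ z)) ∨ (x → z)) → y): Gödel ¬ of 0.24 = 0 (operand ≠ 0)
(x ∨ y) = max(0.83, 0.24) = 0.83
(z → (x ∨ y)): 0.65 ≤ 0.83, so result = 1
not w: Gödel ¬ of 0.21 = 0 (operand ≠ 0)
(not w ∧ x) = min(0, 0.83) = 0
not (not w ∧ x): Gödel ¬ of 0 = 1 (operand is 0)
((z → (x ∨ y)) ∧ not (not w ∧ x)) = min(1, 1) = 1
(not (((z ∧ (not w ∨ z)) ∨ (x → z)) → y) → ((z → (x ∨ y)) ∧ not (not w ∧ x))): 0 ≤ 1, so result = 1
((((z → (x ∨ y)) ∧ not (not w ∧ x)) → not (((z ∧ (not w ∨ z)) ∨ (x → z)) → y)) ∨ (not (((z ∧ (not w ∨ z)) ∨ (x → z)) → y) → ((z → (x ∨ y)) ∧ not (not w ∧ x)))) = max(0, 1) = 1

1.00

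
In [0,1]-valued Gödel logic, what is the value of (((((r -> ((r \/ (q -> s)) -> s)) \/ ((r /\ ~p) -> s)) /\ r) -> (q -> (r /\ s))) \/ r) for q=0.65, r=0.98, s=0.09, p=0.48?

(q -> s): 0.65 > 0.09, so result = 0.09
(r \/ (q -> s)) = max(0.98, 0.09) = 0.98
((r \/ (q -> s)) -> s): 0.98 > 0.09, so result = 0.09
(r -> ((r \/ (q -> s)) -> s)): 0.98 > 0.09, so result = 0.09
~p: Gödel ¬ of 0.48 = 0 (operand ≠ 0)
(r /\ ~p) = min(0.98, 0) = 0
((r /\ ~p) -> s): 0 ≤ 0.09, so result = 1
((r -> ((r \/ (q -> s)) -> s)) \/ ((r /\ ~p) -> s)) = max(0.09, 1) = 1
(((r -> ((r \/ (q -> s)) -> s)) \/ ((r /\ ~p) -> s)) /\ r) = min(1, 0.98) = 0.98
(r /\ s) = min(0.98, 0.09) = 0.09
(q -> (r /\ s)): 0.65 > 0.09, so result = 0.09
((((r -> ((r \/ (q -> s)) -> s)) \/ ((r /\ ~p) -> s)) /\ r) -> (q -> (r /\ s))): 0.98 > 0.09, so result = 0.09
(((((r -> ((r \/ (q -> s)) -> s)) \/ ((r /\ ~p) -> s)) /\ r) -> (q -> (r /\ s))) \/ r) = max(0.09, 0.98) = 0.98

0.98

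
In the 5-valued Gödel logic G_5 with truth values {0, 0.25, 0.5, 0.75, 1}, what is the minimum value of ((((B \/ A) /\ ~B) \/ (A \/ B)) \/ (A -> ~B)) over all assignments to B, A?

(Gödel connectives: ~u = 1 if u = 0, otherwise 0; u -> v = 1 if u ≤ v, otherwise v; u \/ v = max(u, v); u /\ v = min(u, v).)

The minimum is attained at B = 0.25, A = 0.25:
  (B \/ A) = max(0.25, 0.25) = 0.25
  ~B: Gödel ¬ of 0.25 = 0 (operand ≠ 0)
  ((B \/ A) /\ ~B) = min(0.25, 0) = 0
  (A \/ B) = max(0.25, 0.25) = 0.25
  (((B \/ A) /\ ~B) \/ (A \/ B)) = max(0, 0.25) = 0.25
  ~B: Gödel ¬ of 0.25 = 0 (operand ≠ 0)
  (A -> ~B): 0.25 > 0, so result = 0
  ((((B \/ A) /\ ~B) \/ (A \/ B)) \/ (A -> ~B)) = max(0.25, 0) = 0.25
Checking all 25 assignments confirms none give a value below 0.25.

0.25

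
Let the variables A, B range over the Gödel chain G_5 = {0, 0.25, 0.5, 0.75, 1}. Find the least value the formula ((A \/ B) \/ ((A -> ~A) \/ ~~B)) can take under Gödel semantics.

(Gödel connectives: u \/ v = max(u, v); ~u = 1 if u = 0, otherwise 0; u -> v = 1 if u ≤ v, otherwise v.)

The minimum is attained at A = 0.25, B = 0:
  (A \/ B) = max(0.25, 0) = 0.25
  ~A: Gödel ¬ of 0.25 = 0 (operand ≠ 0)
  (A -> ~A): 0.25 > 0, so result = 0
  ~B: Gödel ¬ of 0 = 1 (operand is 0)
  ~~B: Gödel ¬ of 1 = 0 (operand ≠ 0)
  ((A -> ~A) \/ ~~B) = max(0, 0) = 0
  ((A \/ B) \/ ((A -> ~A) \/ ~~B)) = max(0.25, 0) = 0.25
Checking all 25 assignments confirms none give a value below 0.25.

0.25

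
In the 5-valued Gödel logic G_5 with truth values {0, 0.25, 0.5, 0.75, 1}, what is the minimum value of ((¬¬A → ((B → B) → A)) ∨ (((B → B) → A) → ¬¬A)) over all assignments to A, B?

Every assignment gives 1. For instance at A = 0, B = 0:
  ¬A: Gödel ¬ of 0 = 1 (operand is 0)
  ¬¬A: Gödel ¬ of 1 = 0 (operand ≠ 0)
  (B → B): 0 ≤ 0, so result = 1
  ((B → B) → A): 1 > 0, so result = 0
  (¬¬A → ((B → B) → A)): 0 ≤ 0, so result = 1
  (B → B): 0 ≤ 0, so result = 1
  ((B → B) → A): 1 > 0, so result = 0
  ¬A: Gödel ¬ of 0 = 1 (operand is 0)
  ¬¬A: Gödel ¬ of 1 = 0 (operand ≠ 0)
  (((B → B) → A) → ¬¬A): 0 ≤ 0, so result = 1
  ((¬¬A → ((B → B) → A)) ∨ (((B → B) → A) → ¬¬A)) = max(1, 1) = 1
All 25 assignments give value 1 — the formula is a G_5-tautology.

1.00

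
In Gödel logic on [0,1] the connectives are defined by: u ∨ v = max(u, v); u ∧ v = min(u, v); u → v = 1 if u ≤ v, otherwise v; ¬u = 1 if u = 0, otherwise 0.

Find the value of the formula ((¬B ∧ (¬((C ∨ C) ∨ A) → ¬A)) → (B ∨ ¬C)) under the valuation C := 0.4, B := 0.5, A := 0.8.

1.00

¬B: Gödel ¬ of 0.5 = 0 (operand ≠ 0)
(C ∨ C) = max(0.4, 0.4) = 0.4
((C ∨ C) ∨ A) = max(0.4, 0.8) = 0.8
¬((C ∨ C) ∨ A): Gödel ¬ of 0.8 = 0 (operand ≠ 0)
¬A: Gödel ¬ of 0.8 = 0 (operand ≠ 0)
(¬((C ∨ C) ∨ A) → ¬A): 0 ≤ 0, so result = 1
(¬B ∧ (¬((C ∨ C) ∨ A) → ¬A)) = min(0, 1) = 0
¬C: Gödel ¬ of 0.4 = 0 (operand ≠ 0)
(B ∨ ¬C) = max(0.5, 0) = 0.5
((¬B ∧ (¬((C ∨ C) ∨ A) → ¬A)) → (B ∨ ¬C)): 0 ≤ 0.5, so result = 1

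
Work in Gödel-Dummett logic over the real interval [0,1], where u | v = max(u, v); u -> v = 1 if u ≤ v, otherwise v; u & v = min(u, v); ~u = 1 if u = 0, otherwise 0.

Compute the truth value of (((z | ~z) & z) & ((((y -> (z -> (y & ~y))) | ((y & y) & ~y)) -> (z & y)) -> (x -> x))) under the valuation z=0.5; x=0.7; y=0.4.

0.50

~z: Gödel ¬ of 0.5 = 0 (operand ≠ 0)
(z | ~z) = max(0.5, 0) = 0.5
((z | ~z) & z) = min(0.5, 0.5) = 0.5
~y: Gödel ¬ of 0.4 = 0 (operand ≠ 0)
(y & ~y) = min(0.4, 0) = 0
(z -> (y & ~y)): 0.5 > 0, so result = 0
(y -> (z -> (y & ~y))): 0.4 > 0, so result = 0
(y & y) = min(0.4, 0.4) = 0.4
~y: Gödel ¬ of 0.4 = 0 (operand ≠ 0)
((y & y) & ~y) = min(0.4, 0) = 0
((y -> (z -> (y & ~y))) | ((y & y) & ~y)) = max(0, 0) = 0
(z & y) = min(0.5, 0.4) = 0.4
(((y -> (z -> (y & ~y))) | ((y & y) & ~y)) -> (z & y)): 0 ≤ 0.4, so result = 1
(x -> x): 0.7 ≤ 0.7, so result = 1
((((y -> (z -> (y & ~y))) | ((y & y) & ~y)) -> (z & y)) -> (x -> x)): 1 ≤ 1, so result = 1
(((z | ~z) & z) & ((((y -> (z -> (y & ~y))) | ((y & y) & ~y)) -> (z & y)) -> (x -> x))) = min(0.5, 1) = 0.5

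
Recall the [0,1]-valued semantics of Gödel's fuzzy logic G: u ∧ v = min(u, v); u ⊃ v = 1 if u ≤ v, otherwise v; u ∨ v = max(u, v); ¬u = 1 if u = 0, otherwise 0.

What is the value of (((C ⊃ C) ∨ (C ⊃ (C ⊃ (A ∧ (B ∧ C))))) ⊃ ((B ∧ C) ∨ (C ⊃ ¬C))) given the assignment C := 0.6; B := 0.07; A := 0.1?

(C ⊃ C): 0.6 ≤ 0.6, so result = 1
(B ∧ C) = min(0.07, 0.6) = 0.07
(A ∧ (B ∧ C)) = min(0.1, 0.07) = 0.07
(C ⊃ (A ∧ (B ∧ C))): 0.6 > 0.07, so result = 0.07
(C ⊃ (C ⊃ (A ∧ (B ∧ C)))): 0.6 > 0.07, so result = 0.07
((C ⊃ C) ∨ (C ⊃ (C ⊃ (A ∧ (B ∧ C))))) = max(1, 0.07) = 1
(B ∧ C) = min(0.07, 0.6) = 0.07
¬C: Gödel ¬ of 0.6 = 0 (operand ≠ 0)
(C ⊃ ¬C): 0.6 > 0, so result = 0
((B ∧ C) ∨ (C ⊃ ¬C)) = max(0.07, 0) = 0.07
(((C ⊃ C) ∨ (C ⊃ (C ⊃ (A ∧ (B ∧ C))))) ⊃ ((B ∧ C) ∨ (C ⊃ ¬C))): 1 > 0.07, so result = 0.07

0.07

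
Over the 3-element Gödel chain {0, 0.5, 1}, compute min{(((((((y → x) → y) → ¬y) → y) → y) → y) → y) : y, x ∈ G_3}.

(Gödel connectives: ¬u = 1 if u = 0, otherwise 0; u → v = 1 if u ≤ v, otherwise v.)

The minimum is attained at y = 0.5, x = 0:
  (y → x): 0.5 > 0, so result = 0
  ((y → x) → y): 0 ≤ 0.5, so result = 1
  ¬y: Gödel ¬ of 0.5 = 0 (operand ≠ 0)
  (((y → x) → y) → ¬y): 1 > 0, so result = 0
  ((((y → x) → y) → ¬y) → y): 0 ≤ 0.5, so result = 1
  (((((y → x) → y) → ¬y) → y) → y): 1 > 0.5, so result = 0.5
  ((((((y → x) → y) → ¬y) → y) → y) → y): 0.5 ≤ 0.5, so result = 1
  (((((((y → x) → y) → ¬y) → y) → y) → y) → y): 1 > 0.5, so result = 0.5
Checking all 9 assignments confirms none give a value below 0.50.

0.50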